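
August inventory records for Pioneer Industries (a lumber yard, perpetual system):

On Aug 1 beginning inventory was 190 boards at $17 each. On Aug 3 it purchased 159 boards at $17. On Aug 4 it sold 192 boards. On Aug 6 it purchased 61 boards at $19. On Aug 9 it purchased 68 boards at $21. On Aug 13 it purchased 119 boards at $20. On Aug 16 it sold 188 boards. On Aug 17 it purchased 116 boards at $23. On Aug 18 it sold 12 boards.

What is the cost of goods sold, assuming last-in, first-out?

Aug 4, 192 sold [LIFO — newest first]: 159 @ $17 + 33 @ $17 = $3,264
Aug 16, 188 sold [LIFO — newest first]: 119 @ $20 + 68 @ $21 + 1 @ $19 = $3,827
Aug 18, 12 sold [LIFO — newest first]: 12 @ $23 = $276
Total COGS = $3,264 + $3,827 + $276 = $7,367
Ending inventory: 157 @ $17 + 60 @ $19 + 104 @ $23 = $6,201

COGS = $7,367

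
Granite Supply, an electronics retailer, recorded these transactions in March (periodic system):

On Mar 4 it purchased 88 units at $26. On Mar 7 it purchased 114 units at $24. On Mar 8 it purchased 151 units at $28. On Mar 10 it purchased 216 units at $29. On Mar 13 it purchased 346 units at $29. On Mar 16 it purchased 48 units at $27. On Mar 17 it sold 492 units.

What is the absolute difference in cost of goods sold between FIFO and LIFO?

FIFO COGS: 88 @ $26 + 114 @ $24 + 151 @ $28 + 139 @ $29 = $13,283
LIFO COGS: 48 @ $27 + 346 @ $29 + 98 @ $29 = $14,172
Difference = |$13,283 − $14,172| = $889

$889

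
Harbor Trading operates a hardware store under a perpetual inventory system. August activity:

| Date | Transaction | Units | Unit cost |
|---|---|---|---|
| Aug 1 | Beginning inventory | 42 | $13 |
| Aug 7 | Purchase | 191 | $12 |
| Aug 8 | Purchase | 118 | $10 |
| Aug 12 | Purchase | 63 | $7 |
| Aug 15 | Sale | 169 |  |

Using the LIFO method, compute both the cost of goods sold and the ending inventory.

Aug 15, 169 sold [LIFO — newest first]: 63 @ $7 + 106 @ $10 = $1,501
Ending inventory: 42 @ $13 + 191 @ $12 + 12 @ $10 = $2,958

COGS = $1,501; ending inventory = $2,958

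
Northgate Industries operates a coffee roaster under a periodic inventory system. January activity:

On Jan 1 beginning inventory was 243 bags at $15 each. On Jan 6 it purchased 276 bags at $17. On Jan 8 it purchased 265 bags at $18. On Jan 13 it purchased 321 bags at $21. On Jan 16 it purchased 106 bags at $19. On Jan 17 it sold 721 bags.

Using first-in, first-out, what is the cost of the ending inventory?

Ending inventory = $9,889

Jan 17, 721 sold [FIFO — oldest first]: 243 @ $15 + 276 @ $17 + 202 @ $18 = $11,973
Ending inventory: 63 @ $18 + 321 @ $21 + 106 @ $19 = $9,889
Check: goods available $21,862 = COGS $11,973 + ending $9,889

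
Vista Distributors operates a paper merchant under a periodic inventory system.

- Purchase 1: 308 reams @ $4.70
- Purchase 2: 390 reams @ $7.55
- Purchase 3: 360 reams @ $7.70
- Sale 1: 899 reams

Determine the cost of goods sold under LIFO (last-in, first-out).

Sale 1 (899) [LIFO — newest first]: 360 @ $7.70 + 390 @ $7.55 + 149 @ $4.70 = $6,416.80
Ending inventory: 159 @ $4.70 = $747.30
Check: goods available $7,164.10 = COGS $6,416.80 + ending $747.30

COGS = $6,416.80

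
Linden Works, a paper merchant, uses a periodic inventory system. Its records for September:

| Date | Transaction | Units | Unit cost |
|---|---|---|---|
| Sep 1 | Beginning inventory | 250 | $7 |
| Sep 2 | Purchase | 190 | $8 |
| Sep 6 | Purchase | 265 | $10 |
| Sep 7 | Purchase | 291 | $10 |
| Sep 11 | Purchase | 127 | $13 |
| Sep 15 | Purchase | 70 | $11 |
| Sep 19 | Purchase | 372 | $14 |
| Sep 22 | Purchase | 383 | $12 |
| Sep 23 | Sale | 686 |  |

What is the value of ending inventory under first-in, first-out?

Ending inventory = $15,325

Sep 23, 686 sold [FIFO — oldest first]: 250 @ $7 + 190 @ $8 + 246 @ $10 = $5,730
Ending inventory: 19 @ $10 + 291 @ $10 + 127 @ $13 + 70 @ $11 + 372 @ $14 + 383 @ $12 = $15,325
Check: goods available $21,055 = COGS $5,730 + ending $15,325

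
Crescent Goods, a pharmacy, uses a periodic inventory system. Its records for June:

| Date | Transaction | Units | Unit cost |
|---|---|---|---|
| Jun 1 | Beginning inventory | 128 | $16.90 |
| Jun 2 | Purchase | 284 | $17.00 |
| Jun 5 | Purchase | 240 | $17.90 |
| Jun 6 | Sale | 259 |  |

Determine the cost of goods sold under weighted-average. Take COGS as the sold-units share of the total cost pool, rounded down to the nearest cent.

Jun 6, sell 259: 259/652 × $11,287.20 → $4,483.71
Ending inventory (cost pool remaining) = $6,803.49

COGS = $4,483.71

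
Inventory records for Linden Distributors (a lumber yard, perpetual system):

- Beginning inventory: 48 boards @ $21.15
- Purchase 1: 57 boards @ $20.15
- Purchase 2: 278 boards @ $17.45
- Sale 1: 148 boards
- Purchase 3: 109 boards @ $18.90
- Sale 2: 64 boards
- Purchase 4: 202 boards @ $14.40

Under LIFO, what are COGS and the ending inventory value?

Sale 1 (148) [LIFO — newest first]: 148 @ $17.45 = $2,582.60
Sale 2 (64) [LIFO — newest first]: 64 @ $18.90 = $1,209.60
Total COGS = $2,582.60 + $1,209.60 = $3,792.20
Ending inventory: 48 @ $21.15 + 57 @ $20.15 + 130 @ $17.45 + 45 @ $18.90 + 202 @ $14.40 = $8,191.55

COGS = $3,792.20; ending inventory = $8,191.55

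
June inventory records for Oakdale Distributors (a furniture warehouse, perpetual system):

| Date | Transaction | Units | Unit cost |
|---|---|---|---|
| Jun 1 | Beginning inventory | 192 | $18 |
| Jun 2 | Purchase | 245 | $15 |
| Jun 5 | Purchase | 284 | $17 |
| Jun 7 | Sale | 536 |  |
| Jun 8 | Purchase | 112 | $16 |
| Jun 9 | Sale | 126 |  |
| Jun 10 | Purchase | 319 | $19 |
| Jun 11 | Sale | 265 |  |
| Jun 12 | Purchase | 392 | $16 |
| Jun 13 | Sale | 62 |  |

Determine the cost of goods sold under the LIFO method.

COGS = $16,700

Jun 7, 536 sold [LIFO — newest first]: 284 @ $17 + 245 @ $15 + 7 @ $18 = $8,629
Jun 9, 126 sold [LIFO — newest first]: 112 @ $16 + 14 @ $18 = $2,044
Jun 11, 265 sold [LIFO — newest first]: 265 @ $19 = $5,035
Jun 13, 62 sold [LIFO — newest first]: 62 @ $16 = $992
Total COGS = $8,629 + $2,044 + $5,035 + $992 = $16,700
Ending inventory: 171 @ $18 + 54 @ $19 + 330 @ $16 = $9,384
Check: goods available $26,084 = COGS $16,700 + ending $9,384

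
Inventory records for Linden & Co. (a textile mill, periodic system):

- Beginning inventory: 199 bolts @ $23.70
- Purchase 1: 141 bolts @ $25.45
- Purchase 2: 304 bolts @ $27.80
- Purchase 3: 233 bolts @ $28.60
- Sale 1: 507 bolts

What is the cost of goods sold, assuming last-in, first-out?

Sale 1 (507) [LIFO — newest first]: 233 @ $28.60 + 274 @ $27.80 = $14,281.00
Ending inventory: 199 @ $23.70 + 141 @ $25.45 + 30 @ $27.80 = $9,138.75

COGS = $14,281.00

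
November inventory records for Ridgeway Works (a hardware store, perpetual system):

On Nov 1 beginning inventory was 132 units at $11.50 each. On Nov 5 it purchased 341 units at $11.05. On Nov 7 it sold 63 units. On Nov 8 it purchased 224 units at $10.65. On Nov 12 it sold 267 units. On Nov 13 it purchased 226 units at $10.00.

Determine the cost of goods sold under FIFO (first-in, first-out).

Nov 7, 63 sold [FIFO — oldest first]: 63 @ $11.50 = $724.50
Nov 12, 267 sold [FIFO — oldest first]: 69 @ $11.50 + 198 @ $11.05 = $2,981.40
Total COGS = $724.50 + $2,981.40 = $3,705.90
Ending inventory: 143 @ $11.05 + 224 @ $10.65 + 226 @ $10.00 = $6,225.75

COGS = $3,705.90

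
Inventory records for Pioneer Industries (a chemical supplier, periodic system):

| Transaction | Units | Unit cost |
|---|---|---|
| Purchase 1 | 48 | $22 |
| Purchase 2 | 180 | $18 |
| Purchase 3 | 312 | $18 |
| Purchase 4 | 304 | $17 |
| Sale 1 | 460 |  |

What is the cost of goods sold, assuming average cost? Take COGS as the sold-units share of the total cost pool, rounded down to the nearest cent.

COGS = $8,218.95

Sale 1, sell 460: 460/844 × $15,080.00 → $8,218.95
Ending inventory (cost pool remaining) = $6,861.05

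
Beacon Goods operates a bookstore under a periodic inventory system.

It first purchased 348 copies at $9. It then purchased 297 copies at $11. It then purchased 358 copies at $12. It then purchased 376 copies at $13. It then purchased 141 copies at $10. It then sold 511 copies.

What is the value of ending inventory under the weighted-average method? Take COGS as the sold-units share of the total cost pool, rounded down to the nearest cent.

Ending inventory = $11,280.23

Sale 1, sell 511: 511/1520 × $16,993.00 → $5,712.77
Ending inventory (cost pool remaining) = $11,280.23
Check: goods available $16,993.00 = COGS $5,712.77 + ending $11,280.23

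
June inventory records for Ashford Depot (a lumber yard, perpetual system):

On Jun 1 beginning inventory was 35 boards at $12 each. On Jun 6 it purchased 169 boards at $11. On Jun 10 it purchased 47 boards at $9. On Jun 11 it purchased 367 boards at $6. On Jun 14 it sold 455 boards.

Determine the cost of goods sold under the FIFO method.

COGS = $3,926

Jun 14, 455 sold [FIFO — oldest first]: 35 @ $12 + 169 @ $11 + 47 @ $9 + 204 @ $6 = $3,926
Ending inventory: 163 @ $6 = $978
Check: goods available $4,904 = COGS $3,926 + ending $978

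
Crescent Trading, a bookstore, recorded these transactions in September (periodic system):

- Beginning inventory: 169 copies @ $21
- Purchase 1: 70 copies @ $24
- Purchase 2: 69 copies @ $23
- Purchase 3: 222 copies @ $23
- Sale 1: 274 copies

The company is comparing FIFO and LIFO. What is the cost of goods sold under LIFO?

COGS = $6,302

FIFO COGS: 169 @ $21 + 70 @ $24 + 35 @ $23 = $6,034
LIFO COGS: 222 @ $23 + 52 @ $23 = $6,302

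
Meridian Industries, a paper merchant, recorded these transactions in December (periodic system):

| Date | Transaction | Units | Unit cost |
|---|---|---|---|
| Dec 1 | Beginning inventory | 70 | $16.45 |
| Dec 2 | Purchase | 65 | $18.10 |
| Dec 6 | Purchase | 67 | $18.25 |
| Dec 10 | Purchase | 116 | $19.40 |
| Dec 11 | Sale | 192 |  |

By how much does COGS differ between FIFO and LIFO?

FIFO COGS: 70 @ $16.45 + 65 @ $18.10 + 57 @ $18.25 = $3,368.25
LIFO COGS: 116 @ $19.40 + 67 @ $18.25 + 9 @ $18.10 = $3,636.05
Difference = |$3,368.25 − $3,636.05| = $267.80

$267.80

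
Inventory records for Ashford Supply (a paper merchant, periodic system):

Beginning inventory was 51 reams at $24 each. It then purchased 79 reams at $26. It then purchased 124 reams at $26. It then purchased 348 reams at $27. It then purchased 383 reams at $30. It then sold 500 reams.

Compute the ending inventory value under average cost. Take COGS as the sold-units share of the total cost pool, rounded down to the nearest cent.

Ending inventory = $13,485.47

Sale 1, sell 500: 500/985 × $27,388.00 → $13,902.53
Ending inventory (cost pool remaining) = $13,485.47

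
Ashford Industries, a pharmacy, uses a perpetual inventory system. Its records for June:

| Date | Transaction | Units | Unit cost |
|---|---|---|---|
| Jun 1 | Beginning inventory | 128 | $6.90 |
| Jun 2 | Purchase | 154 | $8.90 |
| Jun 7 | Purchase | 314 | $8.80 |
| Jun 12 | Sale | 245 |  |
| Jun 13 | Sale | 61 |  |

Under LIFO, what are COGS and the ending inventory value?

Jun 12, 245 sold [LIFO — newest first]: 245 @ $8.80 = $2,156.00
Jun 13, 61 sold [LIFO — newest first]: 61 @ $8.80 = $536.80
Total COGS = $2,156.00 + $536.80 = $2,692.80
Ending inventory: 128 @ $6.90 + 154 @ $8.90 + 8 @ $8.80 = $2,324.20
Check: goods available $5,017.00 = COGS $2,692.80 + ending $2,324.20

COGS = $2,692.80; ending inventory = $2,324.20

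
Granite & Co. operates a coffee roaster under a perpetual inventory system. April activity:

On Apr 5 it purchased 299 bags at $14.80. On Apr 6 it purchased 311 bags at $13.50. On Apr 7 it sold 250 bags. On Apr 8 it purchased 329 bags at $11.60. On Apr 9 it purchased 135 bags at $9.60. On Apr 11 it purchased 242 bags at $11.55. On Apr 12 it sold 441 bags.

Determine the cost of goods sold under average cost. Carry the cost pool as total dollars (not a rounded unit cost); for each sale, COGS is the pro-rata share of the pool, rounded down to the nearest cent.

COGS = $8,911.06

After Apr 5: 299 on hand, pool $4,425.20 (≈ $14.8000 each)
After Apr 6: 610 on hand, pool $8,623.70 (≈ $14.1372 each)
Apr 7, sell 250: 250/610 × $8,623.70 → $3,534.30
After Apr 8: 689 on hand, pool $8,905.80 (≈ $12.9257 each)
After Apr 9: 824 on hand, pool $10,201.80 (≈ $12.3808 each)
After Apr 11: 1066 on hand, pool $12,996.90 (≈ $12.1922 each)
Apr 12, sell 441: 441/1066 × $12,996.90 → $5,376.76
Total COGS = $3,534.30 + $5,376.76 = $8,911.06
Ending inventory (cost pool remaining) = $7,620.14
Check: goods available $16,531.20 = COGS $8,911.06 + ending $7,620.14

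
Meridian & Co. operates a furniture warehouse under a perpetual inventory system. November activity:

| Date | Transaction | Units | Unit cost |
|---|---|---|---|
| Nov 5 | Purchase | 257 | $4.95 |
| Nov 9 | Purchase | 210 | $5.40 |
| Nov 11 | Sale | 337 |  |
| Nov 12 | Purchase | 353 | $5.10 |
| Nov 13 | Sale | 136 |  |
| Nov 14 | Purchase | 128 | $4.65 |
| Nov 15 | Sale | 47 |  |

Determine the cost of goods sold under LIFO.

COGS = $2,674.80

Nov 11, 337 sold [LIFO — newest first]: 210 @ $5.40 + 127 @ $4.95 = $1,762.65
Nov 13, 136 sold [LIFO — newest first]: 136 @ $5.10 = $693.60
Nov 15, 47 sold [LIFO — newest first]: 47 @ $4.65 = $218.55
Total COGS = $1,762.65 + $693.60 + $218.55 = $2,674.80
Ending inventory: 130 @ $4.95 + 217 @ $5.10 + 81 @ $4.65 = $2,126.85
Check: goods available $4,801.65 = COGS $2,674.80 + ending $2,126.85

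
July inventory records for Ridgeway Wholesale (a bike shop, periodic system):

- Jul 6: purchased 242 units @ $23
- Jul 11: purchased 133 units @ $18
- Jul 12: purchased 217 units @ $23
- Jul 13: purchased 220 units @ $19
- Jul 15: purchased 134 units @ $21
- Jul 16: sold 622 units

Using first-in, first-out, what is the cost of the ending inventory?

Jul 16, 622 sold [FIFO — oldest first]: 242 @ $23 + 133 @ $18 + 217 @ $23 + 30 @ $19 = $13,521
Ending inventory: 190 @ $19 + 134 @ $21 = $6,424
Check: goods available $19,945 = COGS $13,521 + ending $6,424

Ending inventory = $6,424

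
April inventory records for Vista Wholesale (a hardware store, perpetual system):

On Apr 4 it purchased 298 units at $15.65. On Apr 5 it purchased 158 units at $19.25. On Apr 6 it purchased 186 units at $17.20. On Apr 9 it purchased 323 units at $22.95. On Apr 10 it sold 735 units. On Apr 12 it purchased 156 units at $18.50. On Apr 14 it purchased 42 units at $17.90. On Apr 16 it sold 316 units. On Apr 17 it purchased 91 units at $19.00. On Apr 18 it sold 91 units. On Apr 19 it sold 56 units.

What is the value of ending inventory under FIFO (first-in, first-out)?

Apr 10, 735 sold [FIFO — oldest first]: 298 @ $15.65 + 158 @ $19.25 + 186 @ $17.20 + 93 @ $22.95 = $13,038.75
Apr 16, 316 sold [FIFO — oldest first]: 230 @ $22.95 + 86 @ $18.50 = $6,869.50
Apr 18, 91 sold [FIFO — oldest first]: 70 @ $18.50 + 21 @ $17.90 = $1,670.90
Apr 19, 56 sold [FIFO — oldest first]: 21 @ $17.90 + 35 @ $19.00 = $1,040.90
Total COGS = $13,038.75 + $6,869.50 + $1,670.90 + $1,040.90 = $22,620.05
Ending inventory: 56 @ $19.00 = $1,064.00

Ending inventory = $1,064.00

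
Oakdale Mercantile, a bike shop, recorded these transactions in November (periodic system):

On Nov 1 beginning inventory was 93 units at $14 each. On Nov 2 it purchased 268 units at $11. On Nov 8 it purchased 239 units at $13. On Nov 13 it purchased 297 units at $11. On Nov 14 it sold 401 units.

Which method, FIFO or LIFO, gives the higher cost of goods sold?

FIFO

FIFO COGS: 93 @ $14 + 268 @ $11 + 40 @ $13 = $4,770
LIFO COGS: 297 @ $11 + 104 @ $13 = $4,619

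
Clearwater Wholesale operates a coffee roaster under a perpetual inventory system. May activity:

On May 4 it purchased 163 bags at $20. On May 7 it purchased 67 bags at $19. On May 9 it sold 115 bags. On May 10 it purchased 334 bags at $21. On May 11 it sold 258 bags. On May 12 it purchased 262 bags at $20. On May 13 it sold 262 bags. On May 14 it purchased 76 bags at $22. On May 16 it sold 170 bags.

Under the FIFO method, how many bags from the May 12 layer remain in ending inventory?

May 9, 115 sold [FIFO — oldest first]: 115 @ $20 = $2,300
May 11, 258 sold [FIFO — oldest first]: 48 @ $20 + 67 @ $19 + 143 @ $21 = $5,236
May 13, 262 sold [FIFO — oldest first]: 191 @ $21 + 71 @ $20 = $5,431
May 16, 170 sold [FIFO — oldest first]: 170 @ $20 = $3,400
Total COGS = $2,300 + $5,236 + $5,431 + $3,400 = $16,367
Ending inventory: 21 @ $20 + 76 @ $22 = $2,092
Check: goods available $18,459 = COGS $16,367 + ending $2,092

21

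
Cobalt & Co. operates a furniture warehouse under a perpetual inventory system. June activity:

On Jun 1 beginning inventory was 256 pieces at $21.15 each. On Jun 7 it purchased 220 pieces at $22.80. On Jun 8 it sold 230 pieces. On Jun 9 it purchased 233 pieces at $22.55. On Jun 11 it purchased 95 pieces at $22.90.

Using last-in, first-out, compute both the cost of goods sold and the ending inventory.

Jun 8, 230 sold [LIFO — newest first]: 220 @ $22.80 + 10 @ $21.15 = $5,227.50
Ending inventory: 246 @ $21.15 + 233 @ $22.55 + 95 @ $22.90 = $12,632.55

COGS = $5,227.50; ending inventory = $12,632.55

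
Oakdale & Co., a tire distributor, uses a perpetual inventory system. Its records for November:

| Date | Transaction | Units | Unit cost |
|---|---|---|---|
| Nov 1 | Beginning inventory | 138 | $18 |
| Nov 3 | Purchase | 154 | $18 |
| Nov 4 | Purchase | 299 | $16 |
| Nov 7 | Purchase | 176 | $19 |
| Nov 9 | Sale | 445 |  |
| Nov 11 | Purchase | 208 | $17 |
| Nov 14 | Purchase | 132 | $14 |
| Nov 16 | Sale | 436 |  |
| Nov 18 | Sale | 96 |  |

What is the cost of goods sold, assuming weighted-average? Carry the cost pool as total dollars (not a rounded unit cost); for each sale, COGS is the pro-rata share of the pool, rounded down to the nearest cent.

COGS = $16,607.31

After Nov 1: 138 on hand, pool $2,484.00 (≈ $18.0000 each)
After Nov 3: 292 on hand, pool $5,256.00 (≈ $18.0000 each)
After Nov 4: 591 on hand, pool $10,040.00 (≈ $16.9882 each)
After Nov 7: 767 on hand, pool $13,384.00 (≈ $17.4498 each)
Nov 9, sell 445: 445/767 × $13,384.00 → $7,765.16
After Nov 11: 530 on hand, pool $9,154.84 (≈ $17.2733 each)
After Nov 14: 662 on hand, pool $11,002.84 (≈ $16.6206 each)
Nov 16, sell 436: 436/662 × $11,002.84 → $7,246.58
Nov 18, sell 96: 96/226 × $3,756.26 → $1,595.57
Total COGS = $7,765.16 + $7,246.58 + $1,595.57 = $16,607.31
Ending inventory (cost pool remaining) = $2,160.69
Check: goods available $18,768.00 = COGS $16,607.31 + ending $2,160.69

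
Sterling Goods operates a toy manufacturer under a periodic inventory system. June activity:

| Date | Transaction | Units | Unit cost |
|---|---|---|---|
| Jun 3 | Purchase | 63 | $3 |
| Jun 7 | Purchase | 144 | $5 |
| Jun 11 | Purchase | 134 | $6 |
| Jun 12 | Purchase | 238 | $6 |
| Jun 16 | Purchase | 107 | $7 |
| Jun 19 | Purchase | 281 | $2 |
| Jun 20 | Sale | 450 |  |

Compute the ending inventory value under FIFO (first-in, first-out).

Ending inventory = $2,085

Jun 20, 450 sold [FIFO — oldest first]: 63 @ $3 + 144 @ $5 + 134 @ $6 + 109 @ $6 = $2,367
Ending inventory: 129 @ $6 + 107 @ $7 + 281 @ $2 = $2,085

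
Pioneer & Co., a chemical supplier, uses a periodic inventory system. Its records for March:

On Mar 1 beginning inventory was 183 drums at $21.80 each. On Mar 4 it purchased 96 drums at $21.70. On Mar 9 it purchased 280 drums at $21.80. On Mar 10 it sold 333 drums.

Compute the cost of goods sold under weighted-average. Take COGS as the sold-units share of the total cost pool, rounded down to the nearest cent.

Mar 10, sell 333: 333/559 × $12,176.60 → $7,253.68
Ending inventory (cost pool remaining) = $4,922.92
Check: goods available $12,176.60 = COGS $7,253.68 + ending $4,922.92

COGS = $7,253.68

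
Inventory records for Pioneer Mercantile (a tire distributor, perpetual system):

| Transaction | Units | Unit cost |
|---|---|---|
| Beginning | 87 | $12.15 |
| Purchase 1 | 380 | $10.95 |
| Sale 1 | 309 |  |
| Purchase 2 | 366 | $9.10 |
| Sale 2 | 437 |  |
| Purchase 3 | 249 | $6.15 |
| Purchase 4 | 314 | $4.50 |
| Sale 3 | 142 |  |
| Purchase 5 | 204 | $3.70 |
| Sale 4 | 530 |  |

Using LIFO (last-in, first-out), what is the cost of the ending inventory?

Ending inventory = $1,641.30

Sale 1 (309) [LIFO — newest first]: 309 @ $10.95 = $3,383.55
Sale 2 (437) [LIFO — newest first]: 366 @ $9.10 + 71 @ $10.95 = $4,108.05
Sale 3 (142) [LIFO — newest first]: 142 @ $4.50 = $639.00
Sale 4 (530) [LIFO — newest first]: 204 @ $3.70 + 172 @ $4.50 + 154 @ $6.15 = $2,475.90
Total COGS = $3,383.55 + $4,108.05 + $639.00 + $2,475.90 = $10,606.50
Ending inventory: 87 @ $12.15 + 95 @ $6.15 = $1,641.30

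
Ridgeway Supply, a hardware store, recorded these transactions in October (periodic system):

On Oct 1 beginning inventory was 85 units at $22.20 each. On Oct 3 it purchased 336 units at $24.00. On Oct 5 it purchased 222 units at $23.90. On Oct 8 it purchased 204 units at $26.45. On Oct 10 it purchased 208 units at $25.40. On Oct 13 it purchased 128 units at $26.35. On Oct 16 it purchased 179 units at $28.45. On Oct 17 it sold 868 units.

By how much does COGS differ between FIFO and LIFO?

$1,519.45

FIFO COGS: 85 @ $22.20 + 336 @ $24.00 + 222 @ $23.90 + 204 @ $26.45 + 21 @ $25.40 = $21,186.00
LIFO COGS: 179 @ $28.45 + 128 @ $26.35 + 208 @ $25.40 + 204 @ $26.45 + 149 @ $23.90 = $22,705.45
Difference = |$21,186.00 − $22,705.45| = $1,519.45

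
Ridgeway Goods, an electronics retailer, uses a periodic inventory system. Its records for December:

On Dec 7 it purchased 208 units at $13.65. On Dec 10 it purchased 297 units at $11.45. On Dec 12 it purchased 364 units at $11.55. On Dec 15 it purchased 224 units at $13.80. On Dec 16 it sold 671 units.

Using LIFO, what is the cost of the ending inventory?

Dec 16, 671 sold [LIFO — newest first]: 224 @ $13.80 + 364 @ $11.55 + 83 @ $11.45 = $8,245.75
Ending inventory: 208 @ $13.65 + 214 @ $11.45 = $5,289.50

Ending inventory = $5,289.50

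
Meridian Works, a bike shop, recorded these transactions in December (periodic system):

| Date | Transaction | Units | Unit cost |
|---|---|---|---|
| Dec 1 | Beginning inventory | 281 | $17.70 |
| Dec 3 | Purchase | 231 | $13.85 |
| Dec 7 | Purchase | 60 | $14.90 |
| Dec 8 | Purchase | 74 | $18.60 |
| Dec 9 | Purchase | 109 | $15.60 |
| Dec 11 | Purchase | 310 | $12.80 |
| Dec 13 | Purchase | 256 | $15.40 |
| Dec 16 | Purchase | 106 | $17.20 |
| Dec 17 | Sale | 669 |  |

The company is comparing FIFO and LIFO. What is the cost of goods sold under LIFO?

FIFO COGS: 281 @ $17.70 + 231 @ $13.85 + 60 @ $14.90 + 74 @ $18.60 + 23 @ $15.60 = $10,802.25
LIFO COGS: 106 @ $17.20 + 256 @ $15.40 + 307 @ $12.80 = $9,695.20

COGS = $9,695.20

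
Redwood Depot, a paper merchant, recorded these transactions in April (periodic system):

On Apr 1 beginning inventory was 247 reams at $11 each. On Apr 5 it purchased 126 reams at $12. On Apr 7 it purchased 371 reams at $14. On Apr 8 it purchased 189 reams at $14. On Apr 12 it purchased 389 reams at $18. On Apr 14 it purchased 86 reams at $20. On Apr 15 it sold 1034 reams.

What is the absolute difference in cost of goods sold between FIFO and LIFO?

$2,661

FIFO COGS: 247 @ $11 + 126 @ $12 + 371 @ $14 + 189 @ $14 + 101 @ $18 = $13,887
LIFO COGS: 86 @ $20 + 389 @ $18 + 189 @ $14 + 370 @ $14 = $16,548
Difference = |$13,887 − $16,548| = $2,661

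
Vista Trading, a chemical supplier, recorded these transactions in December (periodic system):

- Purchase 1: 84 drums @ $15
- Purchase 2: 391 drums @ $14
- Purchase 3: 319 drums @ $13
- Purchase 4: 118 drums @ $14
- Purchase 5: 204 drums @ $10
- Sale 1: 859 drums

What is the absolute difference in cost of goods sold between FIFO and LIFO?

$900

FIFO COGS: 84 @ $15 + 391 @ $14 + 319 @ $13 + 65 @ $14 = $11,791
LIFO COGS: 204 @ $10 + 118 @ $14 + 319 @ $13 + 218 @ $14 = $10,891
Difference = |$11,791 − $10,891| = $900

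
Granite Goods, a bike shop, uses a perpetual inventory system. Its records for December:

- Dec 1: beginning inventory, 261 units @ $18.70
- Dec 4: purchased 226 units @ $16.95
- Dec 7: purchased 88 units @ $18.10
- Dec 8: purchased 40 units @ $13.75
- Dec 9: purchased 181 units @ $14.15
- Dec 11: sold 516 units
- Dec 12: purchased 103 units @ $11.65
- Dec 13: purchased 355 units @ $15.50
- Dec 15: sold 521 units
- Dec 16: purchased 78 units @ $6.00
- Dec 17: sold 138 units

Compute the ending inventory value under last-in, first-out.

Dec 11, 516 sold [LIFO — newest first]: 181 @ $14.15 + 40 @ $13.75 + 88 @ $18.10 + 207 @ $16.95 = $8,212.60
Dec 15, 521 sold [LIFO — newest first]: 355 @ $15.50 + 103 @ $11.65 + 19 @ $16.95 + 44 @ $18.70 = $7,847.30
Dec 17, 138 sold [LIFO — newest first]: 78 @ $6.00 + 60 @ $18.70 = $1,590.00
Total COGS = $8,212.60 + $7,847.30 + $1,590.00 = $17,649.90
Ending inventory: 157 @ $18.70 = $2,935.90

Ending inventory = $2,935.90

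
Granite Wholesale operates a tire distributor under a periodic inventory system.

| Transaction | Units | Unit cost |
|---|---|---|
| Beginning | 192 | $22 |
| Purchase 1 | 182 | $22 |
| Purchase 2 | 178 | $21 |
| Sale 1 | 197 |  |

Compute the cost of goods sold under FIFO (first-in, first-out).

Sale 1 (197) [FIFO — oldest first]: 192 @ $22 + 5 @ $22 = $4,334
Ending inventory: 177 @ $22 + 178 @ $21 = $7,632

COGS = $4,334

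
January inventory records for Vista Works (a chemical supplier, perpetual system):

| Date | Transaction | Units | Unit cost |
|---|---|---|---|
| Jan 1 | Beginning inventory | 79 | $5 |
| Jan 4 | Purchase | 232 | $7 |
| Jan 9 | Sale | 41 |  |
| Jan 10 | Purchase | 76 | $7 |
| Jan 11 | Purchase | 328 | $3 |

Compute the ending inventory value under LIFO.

Ending inventory = $3,248

Jan 9, 41 sold [LIFO — newest first]: 41 @ $7 = $287
Ending inventory: 79 @ $5 + 191 @ $7 + 76 @ $7 + 328 @ $3 = $3,248
Check: goods available $3,535 = COGS $287 + ending $3,248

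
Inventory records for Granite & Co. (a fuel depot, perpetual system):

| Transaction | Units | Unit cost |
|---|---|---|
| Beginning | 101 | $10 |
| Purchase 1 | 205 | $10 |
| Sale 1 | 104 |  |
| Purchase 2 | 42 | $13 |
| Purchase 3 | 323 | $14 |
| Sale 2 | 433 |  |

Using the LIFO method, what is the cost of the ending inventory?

Ending inventory = $1,340

Sale 1 (104) [LIFO — newest first]: 104 @ $10 = $1,040
Sale 2 (433) [LIFO — newest first]: 323 @ $14 + 42 @ $13 + 68 @ $10 = $5,748
Total COGS = $1,040 + $5,748 = $6,788
Ending inventory: 101 @ $10 + 33 @ $10 = $1,340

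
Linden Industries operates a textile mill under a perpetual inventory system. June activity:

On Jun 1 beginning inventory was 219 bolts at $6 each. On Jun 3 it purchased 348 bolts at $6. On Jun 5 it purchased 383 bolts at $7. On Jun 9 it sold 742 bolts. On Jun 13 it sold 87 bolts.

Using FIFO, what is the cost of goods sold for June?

Jun 9, 742 sold [FIFO — oldest first]: 219 @ $6 + 348 @ $6 + 175 @ $7 = $4,627
Jun 13, 87 sold [FIFO — oldest first]: 87 @ $7 = $609
Total COGS = $4,627 + $609 = $5,236
Ending inventory: 121 @ $7 = $847

COGS = $5,236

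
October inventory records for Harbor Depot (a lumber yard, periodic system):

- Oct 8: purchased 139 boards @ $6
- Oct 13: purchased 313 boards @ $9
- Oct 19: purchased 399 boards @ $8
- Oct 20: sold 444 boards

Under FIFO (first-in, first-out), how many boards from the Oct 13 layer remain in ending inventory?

8

Oct 20, 444 sold [FIFO — oldest first]: 139 @ $6 + 305 @ $9 = $3,579
Ending inventory: 8 @ $9 + 399 @ $8 = $3,264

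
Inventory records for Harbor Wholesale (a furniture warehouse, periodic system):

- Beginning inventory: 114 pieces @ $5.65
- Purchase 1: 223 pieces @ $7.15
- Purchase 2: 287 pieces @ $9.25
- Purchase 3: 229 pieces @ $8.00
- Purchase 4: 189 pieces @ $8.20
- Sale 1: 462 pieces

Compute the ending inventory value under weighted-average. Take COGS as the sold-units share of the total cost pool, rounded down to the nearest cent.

Sale 1, sell 462: 462/1042 × $8,275.10 → $3,668.99
Ending inventory (cost pool remaining) = $4,606.11
Check: goods available $8,275.10 = COGS $3,668.99 + ending $4,606.11

Ending inventory = $4,606.11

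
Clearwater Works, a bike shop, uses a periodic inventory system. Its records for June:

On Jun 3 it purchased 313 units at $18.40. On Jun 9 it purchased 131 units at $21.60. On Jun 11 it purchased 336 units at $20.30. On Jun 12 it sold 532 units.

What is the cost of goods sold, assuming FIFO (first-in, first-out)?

COGS = $10,375.20

Jun 12, 532 sold [FIFO — oldest first]: 313 @ $18.40 + 131 @ $21.60 + 88 @ $20.30 = $10,375.20
Ending inventory: 248 @ $20.30 = $5,034.40
Check: goods available $15,409.60 = COGS $10,375.20 + ending $5,034.40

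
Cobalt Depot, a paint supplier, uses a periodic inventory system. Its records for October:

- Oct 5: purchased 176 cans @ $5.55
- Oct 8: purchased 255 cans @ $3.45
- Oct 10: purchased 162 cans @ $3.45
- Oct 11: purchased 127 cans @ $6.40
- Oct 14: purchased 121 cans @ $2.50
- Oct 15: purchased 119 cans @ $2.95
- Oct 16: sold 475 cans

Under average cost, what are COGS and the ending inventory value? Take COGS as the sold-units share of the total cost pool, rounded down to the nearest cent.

Oct 16, sell 475: 475/960 × $3,881.80 → $1,920.68
Ending inventory (cost pool remaining) = $1,961.12
Check: goods available $3,881.80 = COGS $1,920.68 + ending $1,961.12

COGS = $1,920.68; ending inventory = $1,961.12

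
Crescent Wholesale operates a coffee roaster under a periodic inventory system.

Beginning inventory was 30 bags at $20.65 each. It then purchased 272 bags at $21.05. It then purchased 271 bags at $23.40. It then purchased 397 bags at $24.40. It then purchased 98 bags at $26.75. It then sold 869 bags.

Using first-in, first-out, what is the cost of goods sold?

Sale 1 (869) [FIFO — oldest first]: 30 @ $20.65 + 272 @ $21.05 + 271 @ $23.40 + 296 @ $24.40 = $19,908.90
Ending inventory: 101 @ $24.40 + 98 @ $26.75 = $5,085.90
Check: goods available $24,994.80 = COGS $19,908.90 + ending $5,085.90

COGS = $19,908.90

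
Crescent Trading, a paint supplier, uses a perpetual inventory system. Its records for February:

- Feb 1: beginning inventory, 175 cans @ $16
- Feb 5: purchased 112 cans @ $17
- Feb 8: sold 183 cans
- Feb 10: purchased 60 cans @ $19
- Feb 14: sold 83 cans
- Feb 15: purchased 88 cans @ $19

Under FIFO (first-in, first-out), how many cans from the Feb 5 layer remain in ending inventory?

Feb 8, 183 sold [FIFO — oldest first]: 175 @ $16 + 8 @ $17 = $2,936
Feb 14, 83 sold [FIFO — oldest first]: 83 @ $17 = $1,411
Total COGS = $2,936 + $1,411 = $4,347
Ending inventory: 21 @ $17 + 60 @ $19 + 88 @ $19 = $3,169

21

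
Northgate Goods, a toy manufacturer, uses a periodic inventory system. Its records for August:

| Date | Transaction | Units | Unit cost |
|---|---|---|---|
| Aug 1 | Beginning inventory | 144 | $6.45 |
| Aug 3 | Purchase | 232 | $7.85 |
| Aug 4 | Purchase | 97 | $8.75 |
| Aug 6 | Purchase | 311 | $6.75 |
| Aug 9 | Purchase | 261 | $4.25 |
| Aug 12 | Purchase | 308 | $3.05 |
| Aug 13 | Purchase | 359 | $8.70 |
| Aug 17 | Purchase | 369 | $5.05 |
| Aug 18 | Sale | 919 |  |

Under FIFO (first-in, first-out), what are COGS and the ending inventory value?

COGS = $6,271.75; ending inventory = $6,461.65

Aug 18, 919 sold [FIFO — oldest first]: 144 @ $6.45 + 232 @ $7.85 + 97 @ $8.75 + 311 @ $6.75 + 135 @ $4.25 = $6,271.75
Ending inventory: 126 @ $4.25 + 308 @ $3.05 + 359 @ $8.70 + 369 @ $5.05 = $6,461.65
Check: goods available $12,733.40 = COGS $6,271.75 + ending $6,461.65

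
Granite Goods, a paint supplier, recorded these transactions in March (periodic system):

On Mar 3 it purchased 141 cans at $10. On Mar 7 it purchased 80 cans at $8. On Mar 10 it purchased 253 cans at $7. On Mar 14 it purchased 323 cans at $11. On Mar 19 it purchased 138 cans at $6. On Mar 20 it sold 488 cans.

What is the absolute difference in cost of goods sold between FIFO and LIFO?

FIFO COGS: 141 @ $10 + 80 @ $8 + 253 @ $7 + 14 @ $11 = $3,975
LIFO COGS: 138 @ $6 + 323 @ $11 + 27 @ $7 = $4,570
Difference = |$3,975 − $4,570| = $595

$595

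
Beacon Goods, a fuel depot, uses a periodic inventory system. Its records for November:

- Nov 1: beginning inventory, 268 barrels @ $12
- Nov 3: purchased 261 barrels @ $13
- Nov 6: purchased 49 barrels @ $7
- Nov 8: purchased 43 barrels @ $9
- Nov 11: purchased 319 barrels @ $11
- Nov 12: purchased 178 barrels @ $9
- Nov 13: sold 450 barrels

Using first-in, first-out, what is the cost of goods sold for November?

COGS = $5,582

Nov 13, 450 sold [FIFO — oldest first]: 268 @ $12 + 182 @ $13 = $5,582
Ending inventory: 79 @ $13 + 49 @ $7 + 43 @ $9 + 319 @ $11 + 178 @ $9 = $6,868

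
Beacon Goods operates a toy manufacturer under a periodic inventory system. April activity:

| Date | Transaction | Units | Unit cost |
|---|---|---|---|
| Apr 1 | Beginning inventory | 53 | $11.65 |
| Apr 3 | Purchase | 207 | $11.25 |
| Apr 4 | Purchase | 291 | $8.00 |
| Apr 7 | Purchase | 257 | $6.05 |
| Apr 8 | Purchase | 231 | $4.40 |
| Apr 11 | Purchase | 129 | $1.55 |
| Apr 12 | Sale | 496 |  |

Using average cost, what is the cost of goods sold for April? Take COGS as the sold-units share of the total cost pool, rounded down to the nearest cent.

Apr 12, sell 496: 496/1168 × $8,045.40 → $3,416.53
Ending inventory (cost pool remaining) = $4,628.87
Check: goods available $8,045.40 = COGS $3,416.53 + ending $4,628.87

COGS = $3,416.53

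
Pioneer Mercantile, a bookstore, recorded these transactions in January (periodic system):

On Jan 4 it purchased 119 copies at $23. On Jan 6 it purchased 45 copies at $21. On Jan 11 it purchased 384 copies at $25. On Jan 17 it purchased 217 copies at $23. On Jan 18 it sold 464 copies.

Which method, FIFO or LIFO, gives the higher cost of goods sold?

FIFO COGS: 119 @ $23 + 45 @ $21 + 300 @ $25 = $11,182
LIFO COGS: 217 @ $23 + 247 @ $25 = $11,166

FIFO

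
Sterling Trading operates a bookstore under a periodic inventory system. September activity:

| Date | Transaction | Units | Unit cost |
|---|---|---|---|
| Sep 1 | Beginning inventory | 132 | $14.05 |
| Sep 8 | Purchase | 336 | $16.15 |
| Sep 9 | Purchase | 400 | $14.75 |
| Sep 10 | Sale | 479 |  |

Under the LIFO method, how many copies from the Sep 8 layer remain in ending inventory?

Sep 10, 479 sold [LIFO — newest first]: 400 @ $14.75 + 79 @ $16.15 = $7,175.85
Ending inventory: 132 @ $14.05 + 257 @ $16.15 = $6,005.15
Check: goods available $13,181.00 = COGS $7,175.85 + ending $6,005.15

257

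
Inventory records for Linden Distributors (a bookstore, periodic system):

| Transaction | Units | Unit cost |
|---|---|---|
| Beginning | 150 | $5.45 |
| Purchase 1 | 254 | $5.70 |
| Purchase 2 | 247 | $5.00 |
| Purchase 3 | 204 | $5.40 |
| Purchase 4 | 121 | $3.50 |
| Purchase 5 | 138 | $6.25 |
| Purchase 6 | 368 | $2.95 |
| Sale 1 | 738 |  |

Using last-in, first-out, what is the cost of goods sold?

COGS = $2,971.00

Sale 1 (738) [LIFO — newest first]: 368 @ $2.95 + 138 @ $6.25 + 121 @ $3.50 + 111 @ $5.40 = $2,971.00
Ending inventory: 150 @ $5.45 + 254 @ $5.70 + 247 @ $5.00 + 93 @ $5.40 = $4,002.50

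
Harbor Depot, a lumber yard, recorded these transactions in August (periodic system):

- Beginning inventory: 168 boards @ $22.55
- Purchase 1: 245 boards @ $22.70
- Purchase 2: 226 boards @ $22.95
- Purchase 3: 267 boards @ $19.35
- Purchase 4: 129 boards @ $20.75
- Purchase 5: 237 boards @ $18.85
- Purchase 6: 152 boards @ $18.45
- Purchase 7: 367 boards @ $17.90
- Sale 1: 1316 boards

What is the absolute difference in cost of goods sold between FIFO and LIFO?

FIFO COGS: 168 @ $22.55 + 245 @ $22.70 + 226 @ $22.95 + 267 @ $19.35 + 129 @ $20.75 + 237 @ $18.85 + 44 @ $18.45 = $27,659.05
LIFO COGS: 367 @ $17.90 + 152 @ $18.45 + 237 @ $18.85 + 129 @ $20.75 + 267 @ $19.35 + 164 @ $22.95 = $25,448.15
Difference = |$27,659.05 − $25,448.15| = $2,210.90

$2,210.90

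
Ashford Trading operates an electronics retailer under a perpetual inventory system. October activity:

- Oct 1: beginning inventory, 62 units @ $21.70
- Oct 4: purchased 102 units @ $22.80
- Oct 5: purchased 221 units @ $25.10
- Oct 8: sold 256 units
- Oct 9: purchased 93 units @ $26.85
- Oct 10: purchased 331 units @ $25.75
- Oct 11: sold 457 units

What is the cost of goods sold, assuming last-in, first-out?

COGS = $18,117.80

Oct 8, 256 sold [LIFO — newest first]: 221 @ $25.10 + 35 @ $22.80 = $6,345.10
Oct 11, 457 sold [LIFO — newest first]: 331 @ $25.75 + 93 @ $26.85 + 33 @ $22.80 = $11,772.70
Total COGS = $6,345.10 + $11,772.70 = $18,117.80
Ending inventory: 62 @ $21.70 + 34 @ $22.80 = $2,120.60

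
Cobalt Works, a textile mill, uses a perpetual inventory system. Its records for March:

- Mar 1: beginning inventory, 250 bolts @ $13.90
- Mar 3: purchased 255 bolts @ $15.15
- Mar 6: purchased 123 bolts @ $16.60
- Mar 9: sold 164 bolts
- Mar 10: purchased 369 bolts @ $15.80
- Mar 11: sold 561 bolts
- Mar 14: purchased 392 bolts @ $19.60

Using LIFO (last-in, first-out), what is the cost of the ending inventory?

Mar 9, 164 sold [LIFO — newest first]: 123 @ $16.60 + 41 @ $15.15 = $2,662.95
Mar 11, 561 sold [LIFO — newest first]: 369 @ $15.80 + 192 @ $15.15 = $8,739.00
Total COGS = $2,662.95 + $8,739.00 = $11,401.95
Ending inventory: 250 @ $13.90 + 22 @ $15.15 + 392 @ $19.60 = $11,491.50
Check: goods available $22,893.45 = COGS $11,401.95 + ending $11,491.50

Ending inventory = $11,491.50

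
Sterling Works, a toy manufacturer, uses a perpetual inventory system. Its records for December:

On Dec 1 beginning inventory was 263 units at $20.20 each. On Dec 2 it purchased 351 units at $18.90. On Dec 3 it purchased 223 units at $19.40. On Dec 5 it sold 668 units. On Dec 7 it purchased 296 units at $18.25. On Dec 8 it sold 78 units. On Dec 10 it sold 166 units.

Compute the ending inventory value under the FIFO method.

Ending inventory = $4,033.25

Dec 5, 668 sold [FIFO — oldest first]: 263 @ $20.20 + 351 @ $18.90 + 54 @ $19.40 = $12,994.10
Dec 8, 78 sold [FIFO — oldest first]: 78 @ $19.40 = $1,513.20
Dec 10, 166 sold [FIFO — oldest first]: 91 @ $19.40 + 75 @ $18.25 = $3,134.15
Total COGS = $12,994.10 + $1,513.20 + $3,134.15 = $17,641.45
Ending inventory: 221 @ $18.25 = $4,033.25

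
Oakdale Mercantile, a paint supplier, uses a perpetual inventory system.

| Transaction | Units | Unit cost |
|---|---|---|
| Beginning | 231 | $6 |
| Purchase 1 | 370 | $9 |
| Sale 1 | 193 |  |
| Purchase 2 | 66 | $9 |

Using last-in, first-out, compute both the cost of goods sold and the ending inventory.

Sale 1 (193) [LIFO — newest first]: 193 @ $9 = $1,737
Ending inventory: 231 @ $6 + 177 @ $9 + 66 @ $9 = $3,573
Check: goods available $5,310 = COGS $1,737 + ending $3,573

COGS = $1,737; ending inventory = $3,573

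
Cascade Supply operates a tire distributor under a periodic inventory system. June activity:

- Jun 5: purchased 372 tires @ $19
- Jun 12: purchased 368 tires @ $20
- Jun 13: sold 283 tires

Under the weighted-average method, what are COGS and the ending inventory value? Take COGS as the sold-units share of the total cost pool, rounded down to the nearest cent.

Jun 13, sell 283: 283/740 × $14,428.00 → $5,517.73
Ending inventory (cost pool remaining) = $8,910.27

COGS = $5,517.73; ending inventory = $8,910.27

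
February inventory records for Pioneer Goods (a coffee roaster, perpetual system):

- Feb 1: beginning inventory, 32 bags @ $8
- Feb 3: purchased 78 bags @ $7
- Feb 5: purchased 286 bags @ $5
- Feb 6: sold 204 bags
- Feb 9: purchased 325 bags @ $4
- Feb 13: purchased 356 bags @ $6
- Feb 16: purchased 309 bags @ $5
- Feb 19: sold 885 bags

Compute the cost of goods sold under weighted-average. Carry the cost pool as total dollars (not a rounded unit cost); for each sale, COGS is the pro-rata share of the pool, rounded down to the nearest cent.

After Feb 1: 32 on hand, pool $256.00 (≈ $8.0000 each)
After Feb 3: 110 on hand, pool $802.00 (≈ $7.2909 each)
After Feb 5: 396 on hand, pool $2,232.00 (≈ $5.6364 each)
Feb 6, sell 204: 204/396 × $2,232.00 → $1,149.81
After Feb 9: 517 on hand, pool $2,382.19 (≈ $4.6077 each)
After Feb 13: 873 on hand, pool $4,518.19 (≈ $5.1755 each)
After Feb 16: 1182 on hand, pool $6,063.19 (≈ $5.1296 each)
Feb 19, sell 885: 885/1182 × $6,063.19 → $4,539.69
Total COGS = $1,149.81 + $4,539.69 = $5,689.50
Ending inventory (cost pool remaining) = $1,523.50

COGS = $5,689.50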